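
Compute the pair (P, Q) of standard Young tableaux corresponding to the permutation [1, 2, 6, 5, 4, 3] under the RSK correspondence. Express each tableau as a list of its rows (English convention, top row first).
Insert each entry of the permutation into P by Schensted row insertion, recording in Q the position of each new cell.

After inserting 1: P = [[1]].
After inserting 2: P = [[1, 2]].
After inserting 6: P = [[1, 2, 6]].
After inserting 5: P = [[1, 2, 5], [6]].
After inserting 4: P = [[1, 2, 4], [5], [6]].
After inserting 3: P = [[1, 2, 3], [4], [5], [6]].

So P = [[1, 2, 3], [4], [5], [6]], Q = [[1, 2, 3], [4], [5], [6]].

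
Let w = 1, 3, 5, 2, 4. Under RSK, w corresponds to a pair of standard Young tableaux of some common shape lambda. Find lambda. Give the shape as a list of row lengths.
Row-insert each entry into an empty tableau.

After inserting 1: P = [[1]].
After inserting 3: P = [[1, 3]].
After inserting 5: P = [[1, 3, 5]].
After inserting 2: P = [[1, 2, 5], [3]].
After inserting 4: P = [[1, 2, 4], [3, 5]].

The final insertion tableau P = [[1, 2, 4], [3, 5]] has shape [3, 2].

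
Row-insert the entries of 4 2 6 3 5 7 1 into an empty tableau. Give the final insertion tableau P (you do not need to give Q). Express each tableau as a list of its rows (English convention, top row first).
Insert 4: appended to row 1. P = [[4]].
Insert 2: 2 bumps 4 from row 1; 4 starts row 2. P = [[2], [4]].
Insert 6: appended to row 1. P = [[2, 6], [4]].
Insert 3: 3 bumps 6 from row 1; 6 appends to row 2. P = [[2, 3], [4, 6]].
Insert 5: appended to row 1. P = [[2, 3, 5], [4, 6]].
Insert 7: appended to row 1. P = [[2, 3, 5, 7], [4, 6]].
Insert 1: 1 bumps 2 from row 1; 2 bumps 4 from row 2; 4 starts row 3. P = [[1, 3, 5, 7], [2, 6], [4]].

So P = [[1, 3, 5, 7], [2, 6], [4]].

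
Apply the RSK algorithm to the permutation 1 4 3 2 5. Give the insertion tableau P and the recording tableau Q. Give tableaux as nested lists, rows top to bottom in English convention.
P = [[1, 2, 5], [3], [4]], Q = [[1, 2, 5], [3], [4]]

Insert each entry of the permutation into P by Schensted row insertion, recording in Q the position of each new cell.

Insert 1: appended to row 1. P = [[1]].
Insert 4: appended to row 1. P = [[1, 4]].
Insert 3: 3 bumps 4 from row 1; 4 starts row 2. P = [[1, 3], [4]].
Insert 2: 2 bumps 3 from row 1; 3 bumps 4 from row 2; 4 starts row 3. P = [[1, 2], [3], [4]].
Insert 5: appended to row 1. P = [[1, 2, 5], [3], [4]].

So P = [[1, 2, 5], [3], [4]], Q = [[1, 2, 5], [3], [4]].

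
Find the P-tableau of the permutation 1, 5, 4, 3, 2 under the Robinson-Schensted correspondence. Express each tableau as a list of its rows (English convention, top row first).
P = [[1, 2], [3], [4], [5]]

Insert 1: appended to row 1. P = [[1]].
Insert 5: appended to row 1. P = [[1, 5]].
Insert 4: 4 bumps 5 from row 1; 5 starts row 2. P = [[1, 4], [5]].
Insert 3: 3 bumps 4 from row 1; 4 bumps 5 from row 2; 5 starts row 3. P = [[1, 3], [4], [5]].
Insert 2: 2 bumps 3 from row 1; 3 bumps 4 from row 2; 4 bumps 5 from row 3; 5 starts row 4. P = [[1, 2], [3], [4], [5]].

So P = [[1, 2], [3], [4], [5]].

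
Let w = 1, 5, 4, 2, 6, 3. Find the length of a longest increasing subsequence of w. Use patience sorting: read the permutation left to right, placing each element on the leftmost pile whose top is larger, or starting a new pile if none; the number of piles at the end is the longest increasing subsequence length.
1: new pile. tops = [1]
5: new pile. tops = [1, 5]
4: onto pile 2 (replacing 5). tops = [1, 4]
2: onto pile 2 (replacing 4). tops = [1, 2]
6: new pile. tops = [1, 2, 6]
3: onto pile 3 (replacing 6). tops = [1, 2, 3]

3 piles, so the longest increasing subsequence has length 3.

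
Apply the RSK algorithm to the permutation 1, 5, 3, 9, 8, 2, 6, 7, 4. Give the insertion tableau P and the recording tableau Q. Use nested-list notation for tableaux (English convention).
Insert each entry of the permutation into P by Schensted row insertion, recording in Q the position of each new cell.

After inserting 1: P = [[1]].
After inserting 5: P = [[1, 5]].
After inserting 3: P = [[1, 3], [5]].
After inserting 9: P = [[1, 3, 9], [5]].
After inserting 8: P = [[1, 3, 8], [5, 9]].
After inserting 2: P = [[1, 2, 8], [3, 9], [5]].
After inserting 6: P = [[1, 2, 6], [3, 8], [5, 9]].
After inserting 7: P = [[1, 2, 6, 7], [3, 8], [5, 9]].
After inserting 4: P = [[1, 2, 4, 7], [3, 6], [5, 8], [9]].

So P = [[1, 2, 4, 7], [3, 6], [5, 8], [9]], Q = [[1, 2, 4, 8], [3, 5], [6, 7], [9]].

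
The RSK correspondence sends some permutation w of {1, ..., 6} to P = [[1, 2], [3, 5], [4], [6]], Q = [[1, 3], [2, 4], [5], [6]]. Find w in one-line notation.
Reverse RSK: for i = n, n-1, ..., 1, locate i in Q, remove the corresponding corner cell from P, and reverse-bump its entry up through P; the value ejected from row 1 is w(i).

So w = 4 1 6 5 3 2.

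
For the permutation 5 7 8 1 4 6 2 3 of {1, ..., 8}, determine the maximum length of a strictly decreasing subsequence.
3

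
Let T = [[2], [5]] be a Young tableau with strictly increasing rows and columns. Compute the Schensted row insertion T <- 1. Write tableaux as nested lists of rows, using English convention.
In row 1, 1 replaces 2 (the leftmost entry greater than 1); 2 is bumped to row 2. In row 2, 2 replaces 5 (the leftmost entry greater than 2); 5 is bumped to row 3. 5 starts a new row 3. The new tableau is [[1], [2], [5]].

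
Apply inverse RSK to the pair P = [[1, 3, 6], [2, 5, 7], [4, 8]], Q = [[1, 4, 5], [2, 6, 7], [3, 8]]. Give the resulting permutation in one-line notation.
4 2 1 5 8 3 7 6

Reverse the RSK construction: for i from n down to 1, find the cell of Q containing i, remove the entry at that cell from P, and reverse-bump it up through P; the value ejected from row 1 is w(i).

Step i=8: Q has 8 at row 3, column 2; remove 8 from row 3 of P and reverse-bump: 8 enters row 2 and ejects 7; 7 enters row 1 and ejects 6. So w(8) = 6. P is now [[1, 3, 7], [2, 5, 8], [4]].
Step i=7: Q has 7 at row 2, column 3; remove 8 from row 2 of P and reverse-bump: 8 enters row 1 and ejects 7. So w(7) = 7. P is now [[1, 3, 8], [2, 5], [4]].
Step i=6: Q has 6 at row 2, column 2; remove 5 from row 2 of P and reverse-bump: 5 enters row 1 and ejects 3. So w(6) = 3. P is now [[1, 5, 8], [2], [4]].
Step i=5: Q has 5 at row 1, column 3; remove that cell from P, ejecting 8. So w(5) = 8. P is now [[1, 5], [2], [4]].
Step i=4: Q has 4 at row 1, column 2; remove that cell from P, ejecting 5. So w(4) = 5. P is now [[1], [2], [4]].
Step i=3: Q has 3 at row 3, column 1; remove 4 from row 3 of P and reverse-bump: 4 enters row 2 and ejects 2; 2 enters row 1 and ejects 1. So w(3) = 1. P is now [[2], [4]].
Step i=2: Q has 2 at row 2, column 1; remove 4 from row 2 of P and reverse-bump: 4 enters row 1 and ejects 2. So w(2) = 2. P is now [[4]].
Step i=1: Q has 1 at row 1, column 1; remove that cell from P, ejecting 4. So w(1) = 4. P is now [].

So w = 4 2 1 5 8 3 7 6.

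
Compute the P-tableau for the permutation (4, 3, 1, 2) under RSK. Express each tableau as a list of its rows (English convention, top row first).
P = [[1, 2], [3], [4]]

Insert 4: appended to row 1. P = [[4]].
Insert 3: 3 bumps 4 from row 1; 4 starts row 2. P = [[3], [4]].
Insert 1: 1 bumps 3 from row 1; 3 bumps 4 from row 2; 4 starts row 3. P = [[1], [3], [4]].
Insert 2: appended to row 1. P = [[1, 2], [3], [4]].

So P = [[1, 2], [3], [4]].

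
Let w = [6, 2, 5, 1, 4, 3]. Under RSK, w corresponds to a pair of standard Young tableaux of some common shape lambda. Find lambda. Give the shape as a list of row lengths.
[2, 2, 1, 1]

Row-insert each entry into an empty tableau.

After inserting 6: P = [[6]].
After inserting 2: P = [[2], [6]].
After inserting 5: P = [[2, 5], [6]].
After inserting 1: P = [[1, 5], [2], [6]].
After inserting 4: P = [[1, 4], [2, 5], [6]].
After inserting 3: P = [[1, 3], [2, 4], [5], [6]].

The final insertion tableau P = [[1, 3], [2, 4], [5], [6]] has shape [2, 2, 1, 1].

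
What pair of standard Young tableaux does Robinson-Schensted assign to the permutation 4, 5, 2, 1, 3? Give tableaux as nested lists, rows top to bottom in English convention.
P = [[1, 3], [2, 5], [4]], Q = [[1, 2], [3, 5], [4]]

Insert each entry of the permutation into P by Schensted row insertion, recording in Q the position of each new cell.

Insert 4: appended to row 1. P = [[4]].
Insert 5: appended to row 1. P = [[4, 5]].
Insert 2: 2 bumps 4 from row 1; 4 starts row 2. P = [[2, 5], [4]].
Insert 1: 1 bumps 2 from row 1; 2 bumps 4 from row 2; 4 starts row 3. P = [[1, 5], [2], [4]].
Insert 3: 3 bumps 5 from row 1; 5 appends to row 2. P = [[1, 3], [2, 5], [4]].

So P = [[1, 3], [2, 5], [4]], Q = [[1, 2], [3, 5], [4]].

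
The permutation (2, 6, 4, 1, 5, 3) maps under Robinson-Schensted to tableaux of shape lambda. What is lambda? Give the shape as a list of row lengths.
[3, 2, 1]

Row-insert each entry into an empty tableau.

After inserting 2: P = [[2]].
After inserting 6: P = [[2, 6]].
After inserting 4: P = [[2, 4], [6]].
After inserting 1: P = [[1, 4], [2], [6]].
After inserting 5: P = [[1, 4, 5], [2], [6]].
After inserting 3: P = [[1, 3, 5], [2, 4], [6]].

The final insertion tableau P = [[1, 3, 5], [2, 4], [6]] has shape [3, 2, 1].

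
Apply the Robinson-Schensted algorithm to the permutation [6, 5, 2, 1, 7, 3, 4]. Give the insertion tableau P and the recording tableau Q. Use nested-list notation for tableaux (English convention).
P = [[1, 3, 4], [2, 7], [5], [6]], Q = [[1, 5, 7], [2, 6], [3], [4]]

Insert each entry of the permutation into P by Schensted row insertion, recording in Q the position of each new cell.

After inserting 6: P = [[6]].
After inserting 5: P = [[5], [6]].
After inserting 2: P = [[2], [5], [6]].
After inserting 1: P = [[1], [2], [5], [6]].
After inserting 7: P = [[1, 7], [2], [5], [6]].
After inserting 3: P = [[1, 3], [2, 7], [5], [6]].
After inserting 4: P = [[1, 3, 4], [2, 7], [5], [6]].

So P = [[1, 3, 4], [2, 7], [5], [6]], Q = [[1, 5, 7], [2, 6], [3], [4]].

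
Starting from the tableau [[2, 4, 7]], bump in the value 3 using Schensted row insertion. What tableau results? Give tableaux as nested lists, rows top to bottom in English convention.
In row 1, 3 replaces 4 (the leftmost entry greater than 3); 4 is bumped to row 2. 4 starts a new row 2. The new tableau is [[2, 3, 7], [4]].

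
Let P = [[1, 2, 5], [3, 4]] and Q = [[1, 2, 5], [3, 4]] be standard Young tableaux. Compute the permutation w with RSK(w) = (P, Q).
Reverse the RSK construction: for i from n down to 1, find the cell of Q containing i, remove the entry at that cell from P, and reverse-bump it up through P; the value ejected from row 1 is w(i).

Step i=5: Q has 5 at row 1, column 3; remove that cell from P, ejecting 5. So w(5) = 5. P is now [[1, 2], [3, 4]].
Step i=4: Q has 4 at row 2, column 2; remove 4 from row 2 of P and reverse-bump: 4 enters row 1 and ejects 2. So w(4) = 2. P is now [[1, 4], [3]].
Step i=3: Q has 3 at row 2, column 1; remove 3 from row 2 of P and reverse-bump: 3 enters row 1 and ejects 1. So w(3) = 1. P is now [[3, 4]].
Step i=2: Q has 2 at row 1, column 2; remove that cell from P, ejecting 4. So w(2) = 4. P is now [[3]].
Step i=1: Q has 1 at row 1, column 1; remove that cell from P, ejecting 3. So w(1) = 3. P is now [].

So w = 3 4 1 2 5.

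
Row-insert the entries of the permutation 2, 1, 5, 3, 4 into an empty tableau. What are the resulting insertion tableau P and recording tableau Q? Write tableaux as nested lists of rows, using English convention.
Insert each entry of the permutation into P by Schensted row insertion, recording in Q the position of each new cell.

Insert 2: appended to row 1. P = [[2]], Q = [[1]].
Insert 1: 1 bumps 2 from row 1; 2 starts row 2. P = [[1], [2]], Q = [[1], [2]].
Insert 5: appended to row 1. P = [[1, 5], [2]], Q = [[1, 3], [2]].
Insert 3: 3 bumps 5 from row 1; 5 appends to row 2. P = [[1, 3], [2, 5]], Q = [[1, 3], [2, 4]].
Insert 4: appended to row 1. P = [[1, 3, 4], [2, 5]], Q = [[1, 3, 5], [2, 4]].

So P = [[1, 3, 4], [2, 5]], Q = [[1, 3, 5], [2, 4]].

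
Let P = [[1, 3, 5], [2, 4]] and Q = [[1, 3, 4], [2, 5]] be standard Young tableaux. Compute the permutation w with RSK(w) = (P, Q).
2 1 4 5 3

Reverse the RSK construction: for i from n down to 1, find the cell of Q containing i, remove the entry at that cell from P, and reverse-bump it up through P; the value ejected from row 1 is w(i).

Step i=5: Q has 5 at row 2, column 2; remove 4 from row 2 of P and reverse-bump: 4 enters row 1 and ejects 3. So w(5) = 3. P is now [[1, 4, 5], [2]].
Step i=4: Q has 4 at row 1, column 3; remove that cell from P, ejecting 5. So w(4) = 5. P is now [[1, 4], [2]].
Step i=3: Q has 3 at row 1, column 2; remove that cell from P, ejecting 4. So w(3) = 4. P is now [[1], [2]].
Step i=2: Q has 2 at row 2, column 1; remove 2 from row 2 of P and reverse-bump: 2 enters row 1 and ejects 1. So w(2) = 1. P is now [[2]].
Step i=1: Q has 1 at row 1, column 1; remove that cell from P, ejecting 2. So w(1) = 2. P is now [].

So w = 2 1 4 5 3.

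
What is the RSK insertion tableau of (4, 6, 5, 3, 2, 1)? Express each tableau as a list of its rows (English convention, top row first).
P = [[1, 5], [2], [3], [4], [6]]

Insert 4: appended to row 1. P = [[4]].
Insert 6: appended to row 1. P = [[4, 6]].
Insert 5: 5 bumps 6 from row 1; 6 starts row 2. P = [[4, 5], [6]].
Insert 3: 3 bumps 4 from row 1; 4 bumps 6 from row 2; 6 starts row 3. P = [[3, 5], [4], [6]].
Insert 2: 2 bumps 3 from row 1; 3 bumps 4 from row 2; 4 bumps 6 from row 3; 6 starts row 4. P = [[2, 5], [3], [4], [6]].
Insert 1: 1 bumps 2 from row 1; 2 bumps 3 from row 2; 3 bumps 4 from row 3; 4 bumps 6 from row 4; 6 starts row 5. P = [[1, 5], [2], [3], [4], [6]].

So P = [[1, 5], [2], [3], [4], [6]].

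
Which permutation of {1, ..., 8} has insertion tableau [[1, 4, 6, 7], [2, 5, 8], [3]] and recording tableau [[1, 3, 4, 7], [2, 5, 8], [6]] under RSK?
3 2 5 6 4 1 8 7

Reverse the RSK construction: for i from n down to 1, find the cell of Q containing i, remove the entry at that cell from P, and reverse-bump it up through P; the value ejected from row 1 is w(i).

Step i=8: Q has 8 at row 2, column 3; remove 8 from row 2 of P and reverse-bump: 8 enters row 1 and ejects 7. So w(8) = 7. P is now [[1, 4, 6, 8], [2, 5], [3]].
Step i=7: Q has 7 at row 1, column 4; remove that cell from P, ejecting 8. So w(7) = 8. P is now [[1, 4, 6], [2, 5], [3]].
Step i=6: Q has 6 at row 3, column 1; remove 3 from row 3 of P and reverse-bump: 3 enters row 2 and ejects 2; 2 enters row 1 and ejects 1. So w(6) = 1. P is now [[2, 4, 6], [3, 5]].
Step i=5: Q has 5 at row 2, column 2; remove 5 from row 2 of P and reverse-bump: 5 enters row 1 and ejects 4. So w(5) = 4. P is now [[2, 5, 6], [3]].
Step i=4: Q has 4 at row 1, column 3; remove that cell from P, ejecting 6. So w(4) = 6. P is now [[2, 5], [3]].
Step i=3: Q has 3 at row 1, column 2; remove that cell from P, ejecting 5. So w(3) = 5. P is now [[2], [3]].
Step i=2: Q has 2 at row 2, column 1; remove 3 from row 2 of P and reverse-bump: 3 enters row 1 and ejects 2. So w(2) = 2. P is now [[3]].
Step i=1: Q has 1 at row 1, column 1; remove that cell from P, ejecting 3. So w(1) = 3. P is now [].

So w = 3 2 5 6 4 1 8 7.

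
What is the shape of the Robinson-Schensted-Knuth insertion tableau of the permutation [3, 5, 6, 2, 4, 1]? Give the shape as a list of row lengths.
RSK row insertion gives P = [[1, 4, 6], [2, 5], [3]], which has shape [3, 2, 1].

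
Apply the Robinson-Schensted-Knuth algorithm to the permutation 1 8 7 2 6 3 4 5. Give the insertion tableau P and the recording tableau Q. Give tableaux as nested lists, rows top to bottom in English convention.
Insert each entry of the permutation into P by Schensted row insertion, recording in Q the position of each new cell.

Insert 1: appended to row 1. P = [[1]].
Insert 8: appended to row 1. P = [[1, 8]].
Insert 7: 7 bumps 8 from row 1; 8 starts row 2. P = [[1, 7], [8]].
Insert 2: 2 bumps 7 from row 1; 7 bumps 8 from row 2; 8 starts row 3. P = [[1, 2], [7], [8]].
Insert 6: appended to row 1. P = [[1, 2, 6], [7], [8]].
Insert 3: 3 bumps 6 from row 1; 6 bumps 7 from row 2; 7 bumps 8 from row 3; 8 starts row 4. P = [[1, 2, 3], [6], [7], [8]].
Insert 4: appended to row 1. P = [[1, 2, 3, 4], [6], [7], [8]].
Insert 5: appended to row 1. P = [[1, 2, 3, 4, 5], [6], [7], [8]].

So P = [[1, 2, 3, 4, 5], [6], [7], [8]], Q = [[1, 2, 5, 7, 8], [3], [4], [6]].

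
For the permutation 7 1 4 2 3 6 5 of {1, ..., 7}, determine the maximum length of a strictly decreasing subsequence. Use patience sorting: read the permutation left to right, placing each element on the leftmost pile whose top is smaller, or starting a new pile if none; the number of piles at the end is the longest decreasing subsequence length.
7: new pile. tops = [7]
1: new pile. tops = [7, 1]
4: onto pile 2 (replacing 1). tops = [7, 4]
2: new pile. tops = [7, 4, 2]
3: onto pile 3 (replacing 2). tops = [7, 4, 3]
6: onto pile 2 (replacing 4). tops = [7, 6, 3]
5: onto pile 3 (replacing 3). tops = [7, 6, 5]

3 piles, so the longest decreasing subsequence has length 3.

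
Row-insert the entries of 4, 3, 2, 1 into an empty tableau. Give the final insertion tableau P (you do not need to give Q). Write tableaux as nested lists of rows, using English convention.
Insert 4: appended to row 1. P = [[4]].
Insert 3: 3 bumps 4 from row 1; 4 starts row 2. P = [[3], [4]].
Insert 2: 2 bumps 3 from row 1; 3 bumps 4 from row 2; 4 starts row 3. P = [[2], [3], [4]].
Insert 1: 1 bumps 2 from row 1; 2 bumps 3 from row 2; 3 bumps 4 from row 3; 4 starts row 4. P = [[1], [2], [3], [4]].

So P = [[1], [2], [3], [4]].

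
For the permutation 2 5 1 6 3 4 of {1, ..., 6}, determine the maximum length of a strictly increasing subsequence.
3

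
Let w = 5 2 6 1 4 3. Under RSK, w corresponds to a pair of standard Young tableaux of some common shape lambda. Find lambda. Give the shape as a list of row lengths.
[2, 2, 2]

Row-insert each entry into an empty tableau.

After inserting 5: P = [[5]].
After inserting 2: P = [[2], [5]].
After inserting 6: P = [[2, 6], [5]].
After inserting 1: P = [[1, 6], [2], [5]].
After inserting 4: P = [[1, 4], [2, 6], [5]].
After inserting 3: P = [[1, 3], [2, 4], [5, 6]].

The final insertion tableau P = [[1, 3], [2, 4], [5, 6]] has shape [2, 2, 2].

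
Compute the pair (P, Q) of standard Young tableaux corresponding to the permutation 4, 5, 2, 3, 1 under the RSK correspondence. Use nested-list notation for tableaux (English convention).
Insert each entry of the permutation into P by Schensted row insertion, recording in Q the position of each new cell.

Insert 4: appended to row 1. P = [[4]].
Insert 5: appended to row 1. P = [[4, 5]].
Insert 2: 2 bumps 4 from row 1; 4 starts row 2. P = [[2, 5], [4]].
Insert 3: 3 bumps 5 from row 1; 5 appends to row 2. P = [[2, 3], [4, 5]].
Insert 1: 1 bumps 2 from row 1; 2 bumps 4 from row 2; 4 starts row 3. P = [[1, 3], [2, 5], [4]].

So P = [[1, 3], [2, 5], [4]], Q = [[1, 2], [3, 4], [5]].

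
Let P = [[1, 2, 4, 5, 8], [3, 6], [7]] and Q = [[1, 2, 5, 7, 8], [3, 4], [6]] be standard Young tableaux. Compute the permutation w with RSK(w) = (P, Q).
Reverse RSK: for i = n, n-1, ..., 1, locate i in Q, remove the corresponding corner cell from P, and reverse-bump its entry up through P; the value ejected from row 1 is w(i).

So w = 3 7 1 2 6 4 5 8.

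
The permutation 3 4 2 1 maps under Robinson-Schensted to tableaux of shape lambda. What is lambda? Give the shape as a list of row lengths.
RSK row insertion gives P = [[1, 4], [2], [3]], which has shape [2, 1, 1].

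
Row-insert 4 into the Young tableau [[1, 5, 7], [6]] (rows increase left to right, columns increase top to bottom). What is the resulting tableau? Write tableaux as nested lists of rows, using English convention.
In row 1, 4 replaces 5 (the leftmost entry greater than 4); 5 is bumped to row 2. In row 2, 5 replaces 6 (the leftmost entry greater than 5); 6 is bumped to row 3. 6 starts a new row 3. The new tableau is [[1, 4, 7], [5], [6]].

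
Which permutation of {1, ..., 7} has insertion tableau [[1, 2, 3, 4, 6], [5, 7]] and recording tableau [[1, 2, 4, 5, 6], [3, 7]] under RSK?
Reverse RSK: for i = n, n-1, ..., 1, locate i in Q, remove the corresponding corner cell from P, and reverse-bump its entry up through P; the value ejected from row 1 is w(i).

So w = 1 5 2 3 4 7 6.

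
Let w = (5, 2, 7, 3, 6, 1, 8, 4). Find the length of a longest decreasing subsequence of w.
3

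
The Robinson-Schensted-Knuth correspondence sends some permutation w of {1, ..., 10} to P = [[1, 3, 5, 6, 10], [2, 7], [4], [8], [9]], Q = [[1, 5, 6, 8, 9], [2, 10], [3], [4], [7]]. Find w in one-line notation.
Reverse the RSK construction: for i from n down to 1, find the cell of Q containing i, remove the entry at that cell from P, and reverse-bump it up through P; the value ejected from row 1 is w(i).

Step i=10: Q has 10 at row 2, column 2; remove 7 from row 2 of P and reverse-bump: 7 enters row 1 and ejects 6. So w(10) = 6. P is now [[1, 3, 5, 7, 10], [2], [4], [8], [9]].
Step i=9: Q has 9 at row 1, column 5; remove that cell from P, ejecting 10. So w(9) = 10. P is now [[1, 3, 5, 7], [2], [4], [8], [9]].
Step i=8: Q has 8 at row 1, column 4; remove that cell from P, ejecting 7. So w(8) = 7. P is now [[1, 3, 5], [2], [4], [8], [9]].
Step i=7: Q has 7 at row 5, column 1; remove 9 from row 5 of P and reverse-bump: 9 enters row 4 and ejects 8; 8 enters row 3 and ejects 4; 4 enters row 2 and ejects 2; 2 enters row 1 and ejects 1. So w(7) = 1. P is now [[2, 3, 5], [4], [8], [9]].
Step i=6: Q has 6 at row 1, column 3; remove that cell from P, ejecting 5. So w(6) = 5. P is now [[2, 3], [4], [8], [9]].
Step i=5: Q has 5 at row 1, column 2; remove that cell from P, ejecting 3. So w(5) = 3. P is now [[2], [4], [8], [9]].
Step i=4: Q has 4 at row 4, column 1; remove 9 from row 4 of P and reverse-bump: 9 enters row 3 and ejects 8; 8 enters row 2 and ejects 4; 4 enters row 1 and ejects 2. So w(4) = 2. P is now [[4], [8], [9]].
Step i=3: Q has 3 at row 3, column 1; remove 9 from row 3 of P and reverse-bump: 9 enters row 2 and ejects 8; 8 enters row 1 and ejects 4. So w(3) = 4. P is now [[8], [9]].
Step i=2: Q has 2 at row 2, column 1; remove 9 from row 2 of P and reverse-bump: 9 enters row 1 and ejects 8. So w(2) = 8. P is now [[9]].
Step i=1: Q has 1 at row 1, column 1; remove that cell from P, ejecting 9. So w(1) = 9. P is now [].

So w = 9 8 4 2 3 5 1 7 10 6.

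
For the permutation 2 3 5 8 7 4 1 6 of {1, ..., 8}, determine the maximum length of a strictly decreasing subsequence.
4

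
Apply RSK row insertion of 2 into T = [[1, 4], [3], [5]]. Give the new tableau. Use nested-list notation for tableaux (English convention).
In row 1, 2 replaces 4 (the leftmost entry greater than 2); 4 is bumped to row 2. 4 is appended to row 2. The new tableau is [[1, 2], [3, 4], [5]].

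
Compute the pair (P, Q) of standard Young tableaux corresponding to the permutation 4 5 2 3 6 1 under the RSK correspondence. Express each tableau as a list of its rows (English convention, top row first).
Insert each entry of the permutation into P by Schensted row insertion, recording in Q the position of each new cell.

Insert 4: appended to row 1. P = [[4]].
Insert 5: appended to row 1. P = [[4, 5]].
Insert 2: 2 bumps 4 from row 1; 4 starts row 2. P = [[2, 5], [4]].
Insert 3: 3 bumps 5 from row 1; 5 appends to row 2. P = [[2, 3], [4, 5]].
Insert 6: appended to row 1. P = [[2, 3, 6], [4, 5]].
Insert 1: 1 bumps 2 from row 1; 2 bumps 4 from row 2; 4 starts row 3. P = [[1, 3, 6], [2, 5], [4]].

So P = [[1, 3, 6], [2, 5], [4]], Q = [[1, 2, 5], [3, 4], [6]].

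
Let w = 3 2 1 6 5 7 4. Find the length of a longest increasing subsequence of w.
3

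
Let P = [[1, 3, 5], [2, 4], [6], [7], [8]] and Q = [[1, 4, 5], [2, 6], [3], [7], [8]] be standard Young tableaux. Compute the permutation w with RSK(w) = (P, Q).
Reverse the RSK construction: for i from n down to 1, find the cell of Q containing i, remove the entry at that cell from P, and reverse-bump it up through P; the value ejected from row 1 is w(i).

Step i=8: Q has 8 at row 5, column 1; remove 8 from row 5 of P and reverse-bump: 8 enters row 4 and ejects 7; 7 enters row 3 and ejects 6; 6 enters row 2 and ejects 4; 4 enters row 1 and ejects 3. So w(8) = 3. P is now [[1, 4, 5], [2, 6], [7], [8]].
Step i=7: Q has 7 at row 4, column 1; remove 8 from row 4 of P and reverse-bump: 8 enters row 3 and ejects 7; 7 enters row 2 and ejects 6; 6 enters row 1 and ejects 5. So w(7) = 5. P is now [[1, 4, 6], [2, 7], [8]].
Step i=6: Q has 6 at row 2, column 2; remove 7 from row 2 of P and reverse-bump: 7 enters row 1 and ejects 6. So w(6) = 6. P is now [[1, 4, 7], [2], [8]].
Step i=5: Q has 5 at row 1, column 3; remove that cell from P, ejecting 7. So w(5) = 7. P is now [[1, 4], [2], [8]].
Step i=4: Q has 4 at row 1, column 2; remove that cell from P, ejecting 4. So w(4) = 4. P is now [[1], [2], [8]].
Step i=3: Q has 3 at row 3, column 1; remove 8 from row 3 of P and reverse-bump: 8 enters row 2 and ejects 2; 2 enters row 1 and ejects 1. So w(3) = 1. P is now [[2], [8]].
Step i=2: Q has 2 at row 2, column 1; remove 8 from row 2 of P and reverse-bump: 8 enters row 1 and ejects 2. So w(2) = 2. P is now [[8]].
Step i=1: Q has 1 at row 1, column 1; remove that cell from P, ejecting 8. So w(1) = 8. P is now [].

So w = 8 2 1 4 7 6 5 3.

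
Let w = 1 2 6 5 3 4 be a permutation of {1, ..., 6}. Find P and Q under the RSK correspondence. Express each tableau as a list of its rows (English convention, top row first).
P = [[1, 2, 3, 4], [5], [6]], Q = [[1, 2, 3, 6], [4], [5]]

Insert each entry of the permutation into P by Schensted row insertion, recording in Q the position of each new cell.

After inserting 1: P = [[1]].
After inserting 2: P = [[1, 2]].
After inserting 6: P = [[1, 2, 6]].
After inserting 5: P = [[1, 2, 5], [6]].
After inserting 3: P = [[1, 2, 3], [5], [6]].
After inserting 4: P = [[1, 2, 3, 4], [5], [6]].

So P = [[1, 2, 3, 4], [5], [6]], Q = [[1, 2, 3, 6], [4], [5]].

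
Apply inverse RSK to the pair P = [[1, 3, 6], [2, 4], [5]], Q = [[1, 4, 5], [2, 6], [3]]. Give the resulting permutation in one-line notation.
5 2 1 4 6 3

Reverse the RSK construction: for i from n down to 1, find the cell of Q containing i, remove the entry at that cell from P, and reverse-bump it up through P; the value ejected from row 1 is w(i).

Step i=6: Q has 6 at row 2, column 2; remove 4 from row 2 of P and reverse-bump: 4 enters row 1 and ejects 3. So w(6) = 3. P is now [[1, 4, 6], [2], [5]].
Step i=5: Q has 5 at row 1, column 3; remove that cell from P, ejecting 6. So w(5) = 6. P is now [[1, 4], [2], [5]].
Step i=4: Q has 4 at row 1, column 2; remove that cell from P, ejecting 4. So w(4) = 4. P is now [[1], [2], [5]].
Step i=3: Q has 3 at row 3, column 1; remove 5 from row 3 of P and reverse-bump: 5 enters row 2 and ejects 2; 2 enters row 1 and ejects 1. So w(3) = 1. P is now [[2], [5]].
Step i=2: Q has 2 at row 2, column 1; remove 5 from row 2 of P and reverse-bump: 5 enters row 1 and ejects 2. So w(2) = 2. P is now [[5]].
Step i=1: Q has 1 at row 1, column 1; remove that cell from P, ejecting 5. So w(1) = 5. P is now [].

So w = 5 2 1 4 6 3.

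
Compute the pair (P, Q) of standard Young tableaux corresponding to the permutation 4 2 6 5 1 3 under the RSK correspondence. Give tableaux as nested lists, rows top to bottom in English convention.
P = [[1, 3], [2, 5], [4, 6]], Q = [[1, 3], [2, 4], [5, 6]]

Insert each entry of the permutation into P by Schensted row insertion, recording in Q the position of each new cell.

Insert 4: appended to row 1. P = [[4]].
Insert 2: 2 bumps 4 from row 1; 4 starts row 2. P = [[2], [4]].
Insert 6: appended to row 1. P = [[2, 6], [4]].
Insert 5: 5 bumps 6 from row 1; 6 appends to row 2. P = [[2, 5], [4, 6]].
Insert 1: 1 bumps 2 from row 1; 2 bumps 4 from row 2; 4 starts row 3. P = [[1, 5], [2, 6], [4]].
Insert 3: 3 bumps 5 from row 1; 5 bumps 6 from row 2; 6 appends to row 3. P = [[1, 3], [2, 5], [4, 6]].

So P = [[1, 3], [2, 5], [4, 6]], Q = [[1, 3], [2, 4], [5, 6]].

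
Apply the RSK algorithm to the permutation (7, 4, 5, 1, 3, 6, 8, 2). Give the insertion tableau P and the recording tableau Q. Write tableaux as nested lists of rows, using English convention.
Insert each entry of the permutation into P by Schensted row insertion, recording in Q the position of each new cell.

Insert 7: appended to row 1. P = [[7]], Q = [[1]].
Insert 4: 4 bumps 7 from row 1; 7 starts row 2. P = [[4], [7]], Q = [[1], [2]].
Insert 5: appended to row 1. P = [[4, 5], [7]], Q = [[1, 3], [2]].
Insert 1: 1 bumps 4 from row 1; 4 bumps 7 from row 2; 7 starts row 3. P = [[1, 5], [4], [7]], Q = [[1, 3], [2], [4]].
Insert 3: 3 bumps 5 from row 1; 5 appends to row 2. P = [[1, 3], [4, 5], [7]], Q = [[1, 3], [2, 5], [4]].
Insert 6: appended to row 1. P = [[1, 3, 6], [4, 5], [7]], Q = [[1, 3, 6], [2, 5], [4]].
Insert 8: appended to row 1. P = [[1, 3, 6, 8], [4, 5], [7]], Q = [[1, 3, 6, 7], [2, 5], [4]].
Insert 2: 2 bumps 3 from row 1; 3 bumps 4 from row 2; 4 bumps 7 from row 3; 7 starts row 4. P = [[1, 2, 6, 8], [3, 5], [4], [7]], Q = [[1, 3, 6, 7], [2, 5], [4], [8]].

So P = [[1, 2, 6, 8], [3, 5], [4], [7]], Q = [[1, 3, 6, 7], [2, 5], [4], [8]].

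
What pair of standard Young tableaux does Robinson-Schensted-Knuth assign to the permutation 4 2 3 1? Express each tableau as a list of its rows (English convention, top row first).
P = [[1, 3], [2], [4]], Q = [[1, 3], [2], [4]]

Insert each entry of the permutation into P by Schensted row insertion, recording in Q the position of each new cell.

Insert 4: appended to row 1. P = [[4]].
Insert 2: 2 bumps 4 from row 1; 4 starts row 2. P = [[2], [4]].
Insert 3: appended to row 1. P = [[2, 3], [4]].
Insert 1: 1 bumps 2 from row 1; 2 bumps 4 from row 2; 4 starts row 3. P = [[1, 3], [2], [4]].

So P = [[1, 3], [2], [4]], Q = [[1, 3], [2], [4]].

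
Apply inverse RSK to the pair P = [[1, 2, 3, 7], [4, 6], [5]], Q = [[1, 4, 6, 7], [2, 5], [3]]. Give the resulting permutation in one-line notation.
Reverse the RSK construction: for i from n down to 1, find the cell of Q containing i, remove the entry at that cell from P, and reverse-bump it up through P; the value ejected from row 1 is w(i).

Step i=7: Q has 7 at row 1, column 4; remove that cell from P, ejecting 7. So w(7) = 7. P is now [[1, 2, 3], [4, 6], [5]].
Step i=6: Q has 6 at row 1, column 3; remove that cell from P, ejecting 3. So w(6) = 3. P is now [[1, 2], [4, 6], [5]].
Step i=5: Q has 5 at row 2, column 2; remove 6 from row 2 of P and reverse-bump: 6 enters row 1 and ejects 2. So w(5) = 2. P is now [[1, 6], [4], [5]].
Step i=4: Q has 4 at row 1, column 2; remove that cell from P, ejecting 6. So w(4) = 6. P is now [[1], [4], [5]].
Step i=3: Q has 3 at row 3, column 1; remove 5 from row 3 of P and reverse-bump: 5 enters row 2 and ejects 4; 4 enters row 1 and ejects 1. So w(3) = 1. P is now [[4], [5]].
Step i=2: Q has 2 at row 2, column 1; remove 5 from row 2 of P and reverse-bump: 5 enters row 1 and ejects 4. So w(2) = 4. P is now [[5]].
Step i=1: Q has 1 at row 1, column 1; remove that cell from P, ejecting 5. So w(1) = 5. P is now [].

So w = 5 4 1 6 2 3 7.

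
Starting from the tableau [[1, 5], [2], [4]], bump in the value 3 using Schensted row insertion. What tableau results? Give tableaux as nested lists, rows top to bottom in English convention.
In row 1, 3 replaces 5 (the leftmost entry greater than 3); 5 is bumped to row 2. 5 is appended to row 2. The new tableau is [[1, 3], [2, 5], [4]].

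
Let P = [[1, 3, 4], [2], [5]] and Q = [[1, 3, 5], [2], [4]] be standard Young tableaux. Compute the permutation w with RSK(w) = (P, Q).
Reverse the RSK construction: for i from n down to 1, find the cell of Q containing i, remove the entry at that cell from P, and reverse-bump it up through P; the value ejected from row 1 is w(i).

Step i=5: Q has 5 at row 1, column 3; remove that cell from P, ejecting 4. So w(5) = 4. P is now [[1, 3], [2], [5]].
Step i=4: Q has 4 at row 3, column 1; remove 5 from row 3 of P and reverse-bump: 5 enters row 2 and ejects 2; 2 enters row 1 and ejects 1. So w(4) = 1. P is now [[2, 3], [5]].
Step i=3: Q has 3 at row 1, column 2; remove that cell from P, ejecting 3. So w(3) = 3. P is now [[2], [5]].
Step i=2: Q has 2 at row 2, column 1; remove 5 from row 2 of P and reverse-bump: 5 enters row 1 and ejects 2. So w(2) = 2. P is now [[5]].
Step i=1: Q has 1 at row 1, column 1; remove that cell from P, ejecting 5. So w(1) = 5. P is now [].

So w = 5 2 3 1 4.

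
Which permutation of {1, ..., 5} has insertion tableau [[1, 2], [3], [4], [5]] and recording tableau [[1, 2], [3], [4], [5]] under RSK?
Reverse the RSK construction: for i from n down to 1, find the cell of Q containing i, remove the entry at that cell from P, and reverse-bump it up through P; the value ejected from row 1 is w(i).

Step i=5: Q has 5 at row 4, column 1; remove 5 from row 4 of P and reverse-bump: 5 enters row 3 and ejects 4; 4 enters row 2 and ejects 3; 3 enters row 1 and ejects 2. So w(5) = 2. P is now [[1, 3], [4], [5]].
Step i=4: Q has 4 at row 3, column 1; remove 5 from row 3 of P and reverse-bump: 5 enters row 2 and ejects 4; 4 enters row 1 and ejects 3. So w(4) = 3. P is now [[1, 4], [5]].
Step i=3: Q has 3 at row 2, column 1; remove 5 from row 2 of P and reverse-bump: 5 enters row 1 and ejects 4. So w(3) = 4. P is now [[1, 5]].
Step i=2: Q has 2 at row 1, column 2; remove that cell from P, ejecting 5. So w(2) = 5. P is now [[1]].
Step i=1: Q has 1 at row 1, column 1; remove that cell from P, ejecting 1. So w(1) = 1. P is now [].

So w = 1 5 4 3 2.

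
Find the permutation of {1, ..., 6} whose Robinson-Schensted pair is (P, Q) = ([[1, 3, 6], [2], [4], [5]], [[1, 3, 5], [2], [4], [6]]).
Reverse RSK: for i = n, n-1, ..., 1, locate i in Q, remove the corresponding corner cell from P, and reverse-bump its entry up through P; the value ejected from row 1 is w(i).

So w = 5 2 4 3 6 1.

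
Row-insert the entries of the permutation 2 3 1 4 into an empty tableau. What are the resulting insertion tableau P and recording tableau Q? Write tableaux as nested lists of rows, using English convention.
P = [[1, 3, 4], [2]], Q = [[1, 2, 4], [3]]

Insert each entry of the permutation into P by Schensted row insertion, recording in Q the position of each new cell.

After inserting 2: P = [[2]].
After inserting 3: P = [[2, 3]].
After inserting 1: P = [[1, 3], [2]].
After inserting 4: P = [[1, 3, 4], [2]].

So P = [[1, 3, 4], [2]], Q = [[1, 2, 4], [3]].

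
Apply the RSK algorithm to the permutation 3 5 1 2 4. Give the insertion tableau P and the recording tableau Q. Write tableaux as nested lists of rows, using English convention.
P = [[1, 2, 4], [3, 5]], Q = [[1, 2, 5], [3, 4]]

Insert each entry of the permutation into P by Schensted row insertion, recording in Q the position of each new cell.

Insert 3: appended to row 1. P = [[3]].
Insert 5: appended to row 1. P = [[3, 5]].
Insert 1: 1 bumps 3 from row 1; 3 starts row 2. P = [[1, 5], [3]].
Insert 2: 2 bumps 5 from row 1; 5 appends to row 2. P = [[1, 2], [3, 5]].
Insert 4: appended to row 1. P = [[1, 2, 4], [3, 5]].

So P = [[1, 2, 4], [3, 5]], Q = [[1, 2, 5], [3, 4]].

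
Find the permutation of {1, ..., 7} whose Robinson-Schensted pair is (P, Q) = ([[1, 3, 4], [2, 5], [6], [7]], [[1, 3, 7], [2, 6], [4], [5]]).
Reverse the RSK construction: for i from n down to 1, find the cell of Q containing i, remove the entry at that cell from P, and reverse-bump it up through P; the value ejected from row 1 is w(i).

Step i=7: Q has 7 at row 1, column 3; remove that cell from P, ejecting 4. So w(7) = 4. P is now [[1, 3], [2, 5], [6], [7]].
Step i=6: Q has 6 at row 2, column 2; remove 5 from row 2 of P and reverse-bump: 5 enters row 1 and ejects 3. So w(6) = 3. P is now [[1, 5], [2], [6], [7]].
Step i=5: Q has 5 at row 4, column 1; remove 7 from row 4 of P and reverse-bump: 7 enters row 3 and ejects 6; 6 enters row 2 and ejects 2; 2 enters row 1 and ejects 1. So w(5) = 1. P is now [[2, 5], [6], [7]].
Step i=4: Q has 4 at row 3, column 1; remove 7 from row 3 of P and reverse-bump: 7 enters row 2 and ejects 6; 6 enters row 1 and ejects 5. So w(4) = 5. P is now [[2, 6], [7]].
Step i=3: Q has 3 at row 1, column 2; remove that cell from P, ejecting 6. So w(3) = 6. P is now [[2], [7]].
Step i=2: Q has 2 at row 2, column 1; remove 7 from row 2 of P and reverse-bump: 7 enters row 1 and ejects 2. So w(2) = 2. P is now [[7]].
Step i=1: Q has 1 at row 1, column 1; remove that cell from P, ejecting 7. So w(1) = 7. P is now [].

So w = 7 2 6 5 1 3 4.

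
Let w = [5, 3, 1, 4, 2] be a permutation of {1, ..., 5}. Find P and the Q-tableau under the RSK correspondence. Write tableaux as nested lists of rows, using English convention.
P = [[1, 2], [3, 4], [5]], Q = [[1, 4], [2, 5], [3]]

Insert each entry of the permutation into P by Schensted row insertion, recording in Q the position of each new cell.

After inserting 5: P = [[5]].
After inserting 3: P = [[3], [5]].
After inserting 1: P = [[1], [3], [5]].
After inserting 4: P = [[1, 4], [3], [5]].
After inserting 2: P = [[1, 2], [3, 4], [5]].

So P = [[1, 2], [3, 4], [5]], Q = [[1, 4], [2, 5], [3]].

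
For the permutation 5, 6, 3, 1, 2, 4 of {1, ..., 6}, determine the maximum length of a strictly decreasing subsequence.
3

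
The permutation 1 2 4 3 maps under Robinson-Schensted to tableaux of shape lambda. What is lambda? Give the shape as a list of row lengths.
[3, 1]

Row-insert each entry into an empty tableau.

After inserting 1: P = [[1]].
After inserting 2: P = [[1, 2]].
After inserting 4: P = [[1, 2, 4]].
After inserting 3: P = [[1, 2, 3], [4]].

The final insertion tableau P = [[1, 2, 3], [4]] has shape [3, 1].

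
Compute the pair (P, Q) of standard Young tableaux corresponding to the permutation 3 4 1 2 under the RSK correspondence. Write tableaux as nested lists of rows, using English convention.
Insert each entry of the permutation into P by Schensted row insertion, recording in Q the position of each new cell.

Insert 3: appended to row 1. P = [[3]].
Insert 4: appended to row 1. P = [[3, 4]].
Insert 1: 1 bumps 3 from row 1; 3 starts row 2. P = [[1, 4], [3]].
Insert 2: 2 bumps 4 from row 1; 4 appends to row 2. P = [[1, 2], [3, 4]].

So P = [[1, 2], [3, 4]], Q = [[1, 2], [3, 4]].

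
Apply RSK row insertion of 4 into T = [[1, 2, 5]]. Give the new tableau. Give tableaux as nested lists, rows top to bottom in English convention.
In row 1, 4 replaces 5 (the leftmost entry greater than 4); 5 is bumped to row 2. 5 starts a new row 2. The new tableau is [[1, 2, 4], [5]].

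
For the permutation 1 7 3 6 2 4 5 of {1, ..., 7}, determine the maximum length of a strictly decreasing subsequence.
3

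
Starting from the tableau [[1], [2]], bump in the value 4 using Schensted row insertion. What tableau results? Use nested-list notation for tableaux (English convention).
4 is larger than every entry of row 1, so it is appended to row 1. The new tableau is [[1, 4], [2]].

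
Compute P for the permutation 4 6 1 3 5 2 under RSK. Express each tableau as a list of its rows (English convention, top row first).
P = [[1, 2, 5], [3, 6], [4]]

Insert 4: appended to row 1. P = [[4]].
Insert 6: appended to row 1. P = [[4, 6]].
Insert 1: 1 bumps 4 from row 1; 4 starts row 2. P = [[1, 6], [4]].
Insert 3: 3 bumps 6 from row 1; 6 appends to row 2. P = [[1, 3], [4, 6]].
Insert 5: appended to row 1. P = [[1, 3, 5], [4, 6]].
Insert 2: 2 bumps 3 from row 1; 3 bumps 4 from row 2; 4 starts row 3. P = [[1, 2, 5], [3, 6], [4]].

So P = [[1, 2, 5], [3, 6], [4]].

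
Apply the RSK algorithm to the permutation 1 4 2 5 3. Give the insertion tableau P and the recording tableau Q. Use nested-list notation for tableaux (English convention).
Insert each entry of the permutation into P by Schensted row insertion, recording in Q the position of each new cell.

Insert 1: appended to row 1. P = [[1]], Q = [[1]].
Insert 4: appended to row 1. P = [[1, 4]], Q = [[1, 2]].
Insert 2: 2 bumps 4 from row 1; 4 starts row 2. P = [[1, 2], [4]], Q = [[1, 2], [3]].
Insert 5: appended to row 1. P = [[1, 2, 5], [4]], Q = [[1, 2, 4], [3]].
Insert 3: 3 bumps 5 from row 1; 5 appends to row 2. P = [[1, 2, 3], [4, 5]], Q = [[1, 2, 4], [3, 5]].

So P = [[1, 2, 3], [4, 5]], Q = [[1, 2, 4], [3, 5]].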